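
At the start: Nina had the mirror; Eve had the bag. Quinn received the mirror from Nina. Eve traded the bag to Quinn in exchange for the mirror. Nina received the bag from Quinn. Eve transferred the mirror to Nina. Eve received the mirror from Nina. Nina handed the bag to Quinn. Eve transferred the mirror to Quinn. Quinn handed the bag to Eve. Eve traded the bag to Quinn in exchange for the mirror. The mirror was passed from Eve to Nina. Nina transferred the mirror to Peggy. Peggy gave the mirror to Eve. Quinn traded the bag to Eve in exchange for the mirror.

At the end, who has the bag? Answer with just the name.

Answer: Eve

Derivation:
Tracking all object holders:
Start: mirror:Nina, bag:Eve
Event 1 (give mirror: Nina -> Quinn). State: mirror:Quinn, bag:Eve
Event 2 (swap bag<->mirror: now bag:Quinn, mirror:Eve). State: mirror:Eve, bag:Quinn
Event 3 (give bag: Quinn -> Nina). State: mirror:Eve, bag:Nina
Event 4 (give mirror: Eve -> Nina). State: mirror:Nina, bag:Nina
Event 5 (give mirror: Nina -> Eve). State: mirror:Eve, bag:Nina
Event 6 (give bag: Nina -> Quinn). State: mirror:Eve, bag:Quinn
Event 7 (give mirror: Eve -> Quinn). State: mirror:Quinn, bag:Quinn
Event 8 (give bag: Quinn -> Eve). State: mirror:Quinn, bag:Eve
Event 9 (swap bag<->mirror: now bag:Quinn, mirror:Eve). State: mirror:Eve, bag:Quinn
Event 10 (give mirror: Eve -> Nina). State: mirror:Nina, bag:Quinn
Event 11 (give mirror: Nina -> Peggy). State: mirror:Peggy, bag:Quinn
Event 12 (give mirror: Peggy -> Eve). State: mirror:Eve, bag:Quinn
Event 13 (swap bag<->mirror: now bag:Eve, mirror:Quinn). State: mirror:Quinn, bag:Eve

Final state: mirror:Quinn, bag:Eve
The bag is held by Eve.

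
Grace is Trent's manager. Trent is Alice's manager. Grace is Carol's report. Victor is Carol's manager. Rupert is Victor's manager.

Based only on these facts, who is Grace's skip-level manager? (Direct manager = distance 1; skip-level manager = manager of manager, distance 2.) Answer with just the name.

Reconstructing the manager chain from the given facts:
  Rupert -> Victor -> Carol -> Grace -> Trent -> Alice
(each arrow means 'manager of the next')
Positions in the chain (0 = top):
  position of Rupert: 0
  position of Victor: 1
  position of Carol: 2
  position of Grace: 3
  position of Trent: 4
  position of Alice: 5

Grace is at position 3; the skip-level manager is 2 steps up the chain, i.e. position 1: Victor.

Answer: Victor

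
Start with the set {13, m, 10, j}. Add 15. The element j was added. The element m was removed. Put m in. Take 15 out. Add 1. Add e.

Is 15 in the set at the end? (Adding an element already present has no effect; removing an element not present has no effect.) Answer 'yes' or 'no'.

Tracking the set through each operation:
Start: {10, 13, j, m}
Event 1 (add 15): added. Set: {10, 13, 15, j, m}
Event 2 (add j): already present, no change. Set: {10, 13, 15, j, m}
Event 3 (remove m): removed. Set: {10, 13, 15, j}
Event 4 (add m): added. Set: {10, 13, 15, j, m}
Event 5 (remove 15): removed. Set: {10, 13, j, m}
Event 6 (add 1): added. Set: {1, 10, 13, j, m}
Event 7 (add e): added. Set: {1, 10, 13, e, j, m}

Final set: {1, 10, 13, e, j, m} (size 6)
15 is NOT in the final set.

Answer: no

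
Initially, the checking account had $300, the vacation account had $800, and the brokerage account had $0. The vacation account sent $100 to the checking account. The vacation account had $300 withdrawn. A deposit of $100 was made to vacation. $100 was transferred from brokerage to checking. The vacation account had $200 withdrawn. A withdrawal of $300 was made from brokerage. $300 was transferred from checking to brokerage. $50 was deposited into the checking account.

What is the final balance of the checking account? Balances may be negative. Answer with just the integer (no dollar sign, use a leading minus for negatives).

Tracking account balances step by step:
Start: checking=300, vacation=800, brokerage=0
Event 1 (transfer 100 vacation -> checking): vacation: 800 - 100 = 700, checking: 300 + 100 = 400. Balances: checking=400, vacation=700, brokerage=0
Event 2 (withdraw 300 from vacation): vacation: 700 - 300 = 400. Balances: checking=400, vacation=400, brokerage=0
Event 3 (deposit 100 to vacation): vacation: 400 + 100 = 500. Balances: checking=400, vacation=500, brokerage=0
Event 4 (transfer 100 brokerage -> checking): brokerage: 0 - 100 = -100, checking: 400 + 100 = 500. Balances: checking=500, vacation=500, brokerage=-100
Event 5 (withdraw 200 from vacation): vacation: 500 - 200 = 300. Balances: checking=500, vacation=300, brokerage=-100
Event 6 (withdraw 300 from brokerage): brokerage: -100 - 300 = -400. Balances: checking=500, vacation=300, brokerage=-400
Event 7 (transfer 300 checking -> brokerage): checking: 500 - 300 = 200, brokerage: -400 + 300 = -100. Balances: checking=200, vacation=300, brokerage=-100
Event 8 (deposit 50 to checking): checking: 200 + 50 = 250. Balances: checking=250, vacation=300, brokerage=-100

Final balance of checking: 250

Answer: 250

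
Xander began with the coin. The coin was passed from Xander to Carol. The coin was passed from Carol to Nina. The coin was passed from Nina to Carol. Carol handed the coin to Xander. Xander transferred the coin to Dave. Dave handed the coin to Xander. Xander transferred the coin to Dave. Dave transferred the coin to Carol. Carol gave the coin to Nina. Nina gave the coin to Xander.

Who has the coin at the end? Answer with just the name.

Tracking the coin through each event:
Start: Xander has the coin.
After event 1: Carol has the coin.
After event 2: Nina has the coin.
After event 3: Carol has the coin.
After event 4: Xander has the coin.
After event 5: Dave has the coin.
After event 6: Xander has the coin.
After event 7: Dave has the coin.
After event 8: Carol has the coin.
After event 9: Nina has the coin.
After event 10: Xander has the coin.

Answer: Xander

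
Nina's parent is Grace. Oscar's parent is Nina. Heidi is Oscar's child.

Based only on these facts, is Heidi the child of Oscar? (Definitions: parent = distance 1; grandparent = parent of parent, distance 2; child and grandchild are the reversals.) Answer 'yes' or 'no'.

Reconstructing the parent chain from the given facts:
  Grace -> Nina -> Oscar -> Heidi
(each arrow means 'parent of the next')
Positions in the chain (0 = top):
  position of Grace: 0
  position of Nina: 1
  position of Oscar: 2
  position of Heidi: 3

Heidi is at position 3, Oscar is at position 2; signed distance (j - i) = -1.
'child' requires j - i = -1. Actual distance is -1, so the relation HOLDS.

Answer: yes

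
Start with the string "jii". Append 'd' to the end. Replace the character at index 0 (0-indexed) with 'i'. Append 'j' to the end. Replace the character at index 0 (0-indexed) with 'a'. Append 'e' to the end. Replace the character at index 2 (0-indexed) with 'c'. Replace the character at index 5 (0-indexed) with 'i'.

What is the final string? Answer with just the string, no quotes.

Answer: aicdji

Derivation:
Applying each edit step by step:
Start: "jii"
Op 1 (append 'd'): "jii" -> "jiid"
Op 2 (replace idx 0: 'j' -> 'i'): "jiid" -> "iiid"
Op 3 (append 'j'): "iiid" -> "iiidj"
Op 4 (replace idx 0: 'i' -> 'a'): "iiidj" -> "aiidj"
Op 5 (append 'e'): "aiidj" -> "aiidje"
Op 6 (replace idx 2: 'i' -> 'c'): "aiidje" -> "aicdje"
Op 7 (replace idx 5: 'e' -> 'i'): "aicdje" -> "aicdji"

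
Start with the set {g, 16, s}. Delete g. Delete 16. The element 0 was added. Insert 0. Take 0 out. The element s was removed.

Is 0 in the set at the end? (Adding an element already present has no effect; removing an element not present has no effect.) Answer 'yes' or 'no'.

Answer: no

Derivation:
Tracking the set through each operation:
Start: {16, g, s}
Event 1 (remove g): removed. Set: {16, s}
Event 2 (remove 16): removed. Set: {s}
Event 3 (add 0): added. Set: {0, s}
Event 4 (add 0): already present, no change. Set: {0, s}
Event 5 (remove 0): removed. Set: {s}
Event 6 (remove s): removed. Set: {}

Final set: {} (size 0)
0 is NOT in the final set.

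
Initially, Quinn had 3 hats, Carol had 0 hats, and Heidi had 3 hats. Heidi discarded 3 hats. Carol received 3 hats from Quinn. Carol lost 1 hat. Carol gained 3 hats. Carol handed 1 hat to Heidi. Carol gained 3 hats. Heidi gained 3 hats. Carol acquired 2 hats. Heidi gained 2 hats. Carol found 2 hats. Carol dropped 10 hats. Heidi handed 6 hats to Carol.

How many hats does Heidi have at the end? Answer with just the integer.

Answer: 0

Derivation:
Tracking counts step by step:
Start: Quinn=3, Carol=0, Heidi=3
Event 1 (Heidi -3): Heidi: 3 -> 0. State: Quinn=3, Carol=0, Heidi=0
Event 2 (Quinn -> Carol, 3): Quinn: 3 -> 0, Carol: 0 -> 3. State: Quinn=0, Carol=3, Heidi=0
Event 3 (Carol -1): Carol: 3 -> 2. State: Quinn=0, Carol=2, Heidi=0
Event 4 (Carol +3): Carol: 2 -> 5. State: Quinn=0, Carol=5, Heidi=0
Event 5 (Carol -> Heidi, 1): Carol: 5 -> 4, Heidi: 0 -> 1. State: Quinn=0, Carol=4, Heidi=1
Event 6 (Carol +3): Carol: 4 -> 7. State: Quinn=0, Carol=7, Heidi=1
Event 7 (Heidi +3): Heidi: 1 -> 4. State: Quinn=0, Carol=7, Heidi=4
Event 8 (Carol +2): Carol: 7 -> 9. State: Quinn=0, Carol=9, Heidi=4
Event 9 (Heidi +2): Heidi: 4 -> 6. State: Quinn=0, Carol=9, Heidi=6
Event 10 (Carol +2): Carol: 9 -> 11. State: Quinn=0, Carol=11, Heidi=6
Event 11 (Carol -10): Carol: 11 -> 1. State: Quinn=0, Carol=1, Heidi=6
Event 12 (Heidi -> Carol, 6): Heidi: 6 -> 0, Carol: 1 -> 7. State: Quinn=0, Carol=7, Heidi=0

Heidi's final count: 0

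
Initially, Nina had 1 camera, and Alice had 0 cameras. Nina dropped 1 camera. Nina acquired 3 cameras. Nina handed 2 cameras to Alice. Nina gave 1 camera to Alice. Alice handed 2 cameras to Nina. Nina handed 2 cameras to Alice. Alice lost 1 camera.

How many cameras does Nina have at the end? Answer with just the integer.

Answer: 0

Derivation:
Tracking counts step by step:
Start: Nina=1, Alice=0
Event 1 (Nina -1): Nina: 1 -> 0. State: Nina=0, Alice=0
Event 2 (Nina +3): Nina: 0 -> 3. State: Nina=3, Alice=0
Event 3 (Nina -> Alice, 2): Nina: 3 -> 1, Alice: 0 -> 2. State: Nina=1, Alice=2
Event 4 (Nina -> Alice, 1): Nina: 1 -> 0, Alice: 2 -> 3. State: Nina=0, Alice=3
Event 5 (Alice -> Nina, 2): Alice: 3 -> 1, Nina: 0 -> 2. State: Nina=2, Alice=1
Event 6 (Nina -> Alice, 2): Nina: 2 -> 0, Alice: 1 -> 3. State: Nina=0, Alice=3
Event 7 (Alice -1): Alice: 3 -> 2. State: Nina=0, Alice=2

Nina's final count: 0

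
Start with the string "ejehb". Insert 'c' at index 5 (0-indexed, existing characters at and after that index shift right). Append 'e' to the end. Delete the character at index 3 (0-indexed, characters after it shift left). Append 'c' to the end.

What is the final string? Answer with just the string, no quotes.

Applying each edit step by step:
Start: "ejehb"
Op 1 (insert 'c' at idx 5): "ejehb" -> "ejehbc"
Op 2 (append 'e'): "ejehbc" -> "ejehbce"
Op 3 (delete idx 3 = 'h'): "ejehbce" -> "ejebce"
Op 4 (append 'c'): "ejebce" -> "ejebcec"

Answer: ejebcec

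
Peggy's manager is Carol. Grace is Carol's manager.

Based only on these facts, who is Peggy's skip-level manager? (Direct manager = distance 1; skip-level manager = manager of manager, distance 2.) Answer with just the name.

Answer: Grace

Derivation:
Reconstructing the manager chain from the given facts:
  Grace -> Carol -> Peggy
(each arrow means 'manager of the next')
Positions in the chain (0 = top):
  position of Grace: 0
  position of Carol: 1
  position of Peggy: 2

Peggy is at position 2; the skip-level manager is 2 steps up the chain, i.e. position 0: Grace.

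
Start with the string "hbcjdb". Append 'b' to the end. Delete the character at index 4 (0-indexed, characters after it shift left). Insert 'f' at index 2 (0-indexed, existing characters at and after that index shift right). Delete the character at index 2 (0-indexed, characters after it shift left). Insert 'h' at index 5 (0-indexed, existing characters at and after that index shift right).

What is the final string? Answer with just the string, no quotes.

Applying each edit step by step:
Start: "hbcjdb"
Op 1 (append 'b'): "hbcjdb" -> "hbcjdbb"
Op 2 (delete idx 4 = 'd'): "hbcjdbb" -> "hbcjbb"
Op 3 (insert 'f' at idx 2): "hbcjbb" -> "hbfcjbb"
Op 4 (delete idx 2 = 'f'): "hbfcjbb" -> "hbcjbb"
Op 5 (insert 'h' at idx 5): "hbcjbb" -> "hbcjbhb"

Answer: hbcjbhb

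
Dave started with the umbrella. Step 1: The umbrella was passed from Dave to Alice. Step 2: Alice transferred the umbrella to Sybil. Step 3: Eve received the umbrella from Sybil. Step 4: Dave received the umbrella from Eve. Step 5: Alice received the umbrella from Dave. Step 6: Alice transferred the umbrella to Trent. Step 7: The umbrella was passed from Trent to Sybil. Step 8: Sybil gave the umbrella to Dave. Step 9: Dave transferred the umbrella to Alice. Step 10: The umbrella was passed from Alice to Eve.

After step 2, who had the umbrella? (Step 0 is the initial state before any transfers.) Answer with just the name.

Answer: Sybil

Derivation:
Tracking the umbrella holder through step 2:
After step 0 (start): Dave
After step 1: Alice
After step 2: Sybil

At step 2, the holder is Sybil.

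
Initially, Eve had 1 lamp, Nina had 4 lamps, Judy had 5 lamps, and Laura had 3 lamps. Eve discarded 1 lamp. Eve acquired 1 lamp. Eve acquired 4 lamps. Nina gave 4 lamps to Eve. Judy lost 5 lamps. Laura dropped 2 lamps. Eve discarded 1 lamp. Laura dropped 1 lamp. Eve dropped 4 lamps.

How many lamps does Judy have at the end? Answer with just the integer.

Tracking counts step by step:
Start: Eve=1, Nina=4, Judy=5, Laura=3
Event 1 (Eve -1): Eve: 1 -> 0. State: Eve=0, Nina=4, Judy=5, Laura=3
Event 2 (Eve +1): Eve: 0 -> 1. State: Eve=1, Nina=4, Judy=5, Laura=3
Event 3 (Eve +4): Eve: 1 -> 5. State: Eve=5, Nina=4, Judy=5, Laura=3
Event 4 (Nina -> Eve, 4): Nina: 4 -> 0, Eve: 5 -> 9. State: Eve=9, Nina=0, Judy=5, Laura=3
Event 5 (Judy -5): Judy: 5 -> 0. State: Eve=9, Nina=0, Judy=0, Laura=3
Event 6 (Laura -2): Laura: 3 -> 1. State: Eve=9, Nina=0, Judy=0, Laura=1
Event 7 (Eve -1): Eve: 9 -> 8. State: Eve=8, Nina=0, Judy=0, Laura=1
Event 8 (Laura -1): Laura: 1 -> 0. State: Eve=8, Nina=0, Judy=0, Laura=0
Event 9 (Eve -4): Eve: 8 -> 4. State: Eve=4, Nina=0, Judy=0, Laura=0

Judy's final count: 0

Answer: 0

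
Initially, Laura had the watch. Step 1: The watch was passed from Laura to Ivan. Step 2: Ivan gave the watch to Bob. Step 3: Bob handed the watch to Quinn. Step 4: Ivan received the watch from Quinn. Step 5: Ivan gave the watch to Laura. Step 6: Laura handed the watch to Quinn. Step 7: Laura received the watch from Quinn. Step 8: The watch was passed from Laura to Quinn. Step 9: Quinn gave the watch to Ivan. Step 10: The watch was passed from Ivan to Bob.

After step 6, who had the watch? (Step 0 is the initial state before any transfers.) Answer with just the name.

Answer: Quinn

Derivation:
Tracking the watch holder through step 6:
After step 0 (start): Laura
After step 1: Ivan
After step 2: Bob
After step 3: Quinn
After step 4: Ivan
After step 5: Laura
After step 6: Quinn

At step 6, the holder is Quinn.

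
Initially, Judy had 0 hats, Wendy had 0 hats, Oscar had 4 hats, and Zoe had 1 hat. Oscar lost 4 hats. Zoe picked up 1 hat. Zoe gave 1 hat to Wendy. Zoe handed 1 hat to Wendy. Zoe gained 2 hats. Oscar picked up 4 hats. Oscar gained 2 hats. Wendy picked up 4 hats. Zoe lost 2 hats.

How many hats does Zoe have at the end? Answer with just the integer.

Tracking counts step by step:
Start: Judy=0, Wendy=0, Oscar=4, Zoe=1
Event 1 (Oscar -4): Oscar: 4 -> 0. State: Judy=0, Wendy=0, Oscar=0, Zoe=1
Event 2 (Zoe +1): Zoe: 1 -> 2. State: Judy=0, Wendy=0, Oscar=0, Zoe=2
Event 3 (Zoe -> Wendy, 1): Zoe: 2 -> 1, Wendy: 0 -> 1. State: Judy=0, Wendy=1, Oscar=0, Zoe=1
Event 4 (Zoe -> Wendy, 1): Zoe: 1 -> 0, Wendy: 1 -> 2. State: Judy=0, Wendy=2, Oscar=0, Zoe=0
Event 5 (Zoe +2): Zoe: 0 -> 2. State: Judy=0, Wendy=2, Oscar=0, Zoe=2
Event 6 (Oscar +4): Oscar: 0 -> 4. State: Judy=0, Wendy=2, Oscar=4, Zoe=2
Event 7 (Oscar +2): Oscar: 4 -> 6. State: Judy=0, Wendy=2, Oscar=6, Zoe=2
Event 8 (Wendy +4): Wendy: 2 -> 6. State: Judy=0, Wendy=6, Oscar=6, Zoe=2
Event 9 (Zoe -2): Zoe: 2 -> 0. State: Judy=0, Wendy=6, Oscar=6, Zoe=0

Zoe's final count: 0

Answer: 0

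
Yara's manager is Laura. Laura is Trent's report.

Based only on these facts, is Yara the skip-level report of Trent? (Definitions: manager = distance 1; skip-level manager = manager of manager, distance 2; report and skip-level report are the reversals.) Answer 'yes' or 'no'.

Answer: yes

Derivation:
Reconstructing the manager chain from the given facts:
  Trent -> Laura -> Yara
(each arrow means 'manager of the next')
Positions in the chain (0 = top):
  position of Trent: 0
  position of Laura: 1
  position of Yara: 2

Yara is at position 2, Trent is at position 0; signed distance (j - i) = -2.
'skip-level report' requires j - i = -2. Actual distance is -2, so the relation HOLDS.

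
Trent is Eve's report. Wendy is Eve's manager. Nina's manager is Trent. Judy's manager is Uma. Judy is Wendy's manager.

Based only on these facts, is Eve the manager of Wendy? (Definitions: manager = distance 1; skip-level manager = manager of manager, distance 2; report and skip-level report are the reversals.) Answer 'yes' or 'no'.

Reconstructing the manager chain from the given facts:
  Uma -> Judy -> Wendy -> Eve -> Trent -> Nina
(each arrow means 'manager of the next')
Positions in the chain (0 = top):
  position of Uma: 0
  position of Judy: 1
  position of Wendy: 2
  position of Eve: 3
  position of Trent: 4
  position of Nina: 5

Eve is at position 3, Wendy is at position 2; signed distance (j - i) = -1.
'manager' requires j - i = 1. Actual distance is -1, so the relation does NOT hold.

Answer: no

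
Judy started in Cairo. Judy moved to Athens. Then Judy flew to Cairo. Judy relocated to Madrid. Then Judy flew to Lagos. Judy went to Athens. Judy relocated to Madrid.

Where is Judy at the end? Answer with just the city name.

Tracking Judy's location:
Start: Judy is in Cairo.
After move 1: Cairo -> Athens. Judy is in Athens.
After move 2: Athens -> Cairo. Judy is in Cairo.
After move 3: Cairo -> Madrid. Judy is in Madrid.
After move 4: Madrid -> Lagos. Judy is in Lagos.
After move 5: Lagos -> Athens. Judy is in Athens.
After move 6: Athens -> Madrid. Judy is in Madrid.

Answer: Madrid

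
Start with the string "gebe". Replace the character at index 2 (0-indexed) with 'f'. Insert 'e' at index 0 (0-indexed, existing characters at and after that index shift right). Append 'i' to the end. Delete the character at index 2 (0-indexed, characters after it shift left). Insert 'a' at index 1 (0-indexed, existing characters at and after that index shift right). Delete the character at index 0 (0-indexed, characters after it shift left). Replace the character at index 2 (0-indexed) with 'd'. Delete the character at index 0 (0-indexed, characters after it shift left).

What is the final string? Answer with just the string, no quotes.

Applying each edit step by step:
Start: "gebe"
Op 1 (replace idx 2: 'b' -> 'f'): "gebe" -> "gefe"
Op 2 (insert 'e' at idx 0): "gefe" -> "egefe"
Op 3 (append 'i'): "egefe" -> "egefei"
Op 4 (delete idx 2 = 'e'): "egefei" -> "egfei"
Op 5 (insert 'a' at idx 1): "egfei" -> "eagfei"
Op 6 (delete idx 0 = 'e'): "eagfei" -> "agfei"
Op 7 (replace idx 2: 'f' -> 'd'): "agfei" -> "agdei"
Op 8 (delete idx 0 = 'a'): "agdei" -> "gdei"

Answer: gdei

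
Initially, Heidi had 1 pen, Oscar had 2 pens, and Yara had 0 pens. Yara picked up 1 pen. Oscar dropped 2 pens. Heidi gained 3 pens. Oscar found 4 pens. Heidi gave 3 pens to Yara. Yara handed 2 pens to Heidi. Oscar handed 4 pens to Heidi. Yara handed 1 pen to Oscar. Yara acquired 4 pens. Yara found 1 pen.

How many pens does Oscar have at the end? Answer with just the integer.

Answer: 1

Derivation:
Tracking counts step by step:
Start: Heidi=1, Oscar=2, Yara=0
Event 1 (Yara +1): Yara: 0 -> 1. State: Heidi=1, Oscar=2, Yara=1
Event 2 (Oscar -2): Oscar: 2 -> 0. State: Heidi=1, Oscar=0, Yara=1
Event 3 (Heidi +3): Heidi: 1 -> 4. State: Heidi=4, Oscar=0, Yara=1
Event 4 (Oscar +4): Oscar: 0 -> 4. State: Heidi=4, Oscar=4, Yara=1
Event 5 (Heidi -> Yara, 3): Heidi: 4 -> 1, Yara: 1 -> 4. State: Heidi=1, Oscar=4, Yara=4
Event 6 (Yara -> Heidi, 2): Yara: 4 -> 2, Heidi: 1 -> 3. State: Heidi=3, Oscar=4, Yara=2
Event 7 (Oscar -> Heidi, 4): Oscar: 4 -> 0, Heidi: 3 -> 7. State: Heidi=7, Oscar=0, Yara=2
Event 8 (Yara -> Oscar, 1): Yara: 2 -> 1, Oscar: 0 -> 1. State: Heidi=7, Oscar=1, Yara=1
Event 9 (Yara +4): Yara: 1 -> 5. State: Heidi=7, Oscar=1, Yara=5
Event 10 (Yara +1): Yara: 5 -> 6. State: Heidi=7, Oscar=1, Yara=6

Oscar's final count: 1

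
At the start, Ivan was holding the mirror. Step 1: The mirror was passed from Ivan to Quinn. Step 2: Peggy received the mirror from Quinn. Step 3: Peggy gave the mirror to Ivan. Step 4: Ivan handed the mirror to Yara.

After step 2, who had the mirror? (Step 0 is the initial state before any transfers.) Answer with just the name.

Answer: Peggy

Derivation:
Tracking the mirror holder through step 2:
After step 0 (start): Ivan
After step 1: Quinn
After step 2: Peggy

At step 2, the holder is Peggy.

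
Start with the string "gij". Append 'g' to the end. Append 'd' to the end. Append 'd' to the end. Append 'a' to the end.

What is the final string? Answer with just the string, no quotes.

Applying each edit step by step:
Start: "gij"
Op 1 (append 'g'): "gij" -> "gijg"
Op 2 (append 'd'): "gijg" -> "gijgd"
Op 3 (append 'd'): "gijgd" -> "gijgdd"
Op 4 (append 'a'): "gijgdd" -> "gijgdda"

Answer: gijgdda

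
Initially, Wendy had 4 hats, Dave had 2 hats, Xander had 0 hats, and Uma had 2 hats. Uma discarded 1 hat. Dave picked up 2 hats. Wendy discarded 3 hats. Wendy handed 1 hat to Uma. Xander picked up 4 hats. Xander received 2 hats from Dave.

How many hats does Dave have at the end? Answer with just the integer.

Answer: 2

Derivation:
Tracking counts step by step:
Start: Wendy=4, Dave=2, Xander=0, Uma=2
Event 1 (Uma -1): Uma: 2 -> 1. State: Wendy=4, Dave=2, Xander=0, Uma=1
Event 2 (Dave +2): Dave: 2 -> 4. State: Wendy=4, Dave=4, Xander=0, Uma=1
Event 3 (Wendy -3): Wendy: 4 -> 1. State: Wendy=1, Dave=4, Xander=0, Uma=1
Event 4 (Wendy -> Uma, 1): Wendy: 1 -> 0, Uma: 1 -> 2. State: Wendy=0, Dave=4, Xander=0, Uma=2
Event 5 (Xander +4): Xander: 0 -> 4. State: Wendy=0, Dave=4, Xander=4, Uma=2
Event 6 (Dave -> Xander, 2): Dave: 4 -> 2, Xander: 4 -> 6. State: Wendy=0, Dave=2, Xander=6, Uma=2

Dave's final count: 2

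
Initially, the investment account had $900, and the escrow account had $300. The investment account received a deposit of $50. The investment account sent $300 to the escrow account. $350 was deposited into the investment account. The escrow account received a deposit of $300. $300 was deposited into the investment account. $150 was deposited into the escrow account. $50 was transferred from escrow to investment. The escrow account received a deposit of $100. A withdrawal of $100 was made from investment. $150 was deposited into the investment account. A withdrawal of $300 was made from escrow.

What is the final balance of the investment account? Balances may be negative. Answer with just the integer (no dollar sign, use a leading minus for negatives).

Answer: 1400

Derivation:
Tracking account balances step by step:
Start: investment=900, escrow=300
Event 1 (deposit 50 to investment): investment: 900 + 50 = 950. Balances: investment=950, escrow=300
Event 2 (transfer 300 investment -> escrow): investment: 950 - 300 = 650, escrow: 300 + 300 = 600. Balances: investment=650, escrow=600
Event 3 (deposit 350 to investment): investment: 650 + 350 = 1000. Balances: investment=1000, escrow=600
Event 4 (deposit 300 to escrow): escrow: 600 + 300 = 900. Balances: investment=1000, escrow=900
Event 5 (deposit 300 to investment): investment: 1000 + 300 = 1300. Balances: investment=1300, escrow=900
Event 6 (deposit 150 to escrow): escrow: 900 + 150 = 1050. Balances: investment=1300, escrow=1050
Event 7 (transfer 50 escrow -> investment): escrow: 1050 - 50 = 1000, investment: 1300 + 50 = 1350. Balances: investment=1350, escrow=1000
Event 8 (deposit 100 to escrow): escrow: 1000 + 100 = 1100. Balances: investment=1350, escrow=1100
Event 9 (withdraw 100 from investment): investment: 1350 - 100 = 1250. Balances: investment=1250, escrow=1100
Event 10 (deposit 150 to investment): investment: 1250 + 150 = 1400. Balances: investment=1400, escrow=1100
Event 11 (withdraw 300 from escrow): escrow: 1100 - 300 = 800. Balances: investment=1400, escrow=800

Final balance of investment: 1400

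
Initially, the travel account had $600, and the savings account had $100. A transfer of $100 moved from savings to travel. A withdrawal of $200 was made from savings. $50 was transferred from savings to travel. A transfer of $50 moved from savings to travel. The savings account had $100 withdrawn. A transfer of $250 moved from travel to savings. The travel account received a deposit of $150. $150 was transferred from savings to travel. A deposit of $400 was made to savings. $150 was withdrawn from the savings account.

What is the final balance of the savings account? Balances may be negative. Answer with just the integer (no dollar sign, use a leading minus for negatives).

Answer: -50

Derivation:
Tracking account balances step by step:
Start: travel=600, savings=100
Event 1 (transfer 100 savings -> travel): savings: 100 - 100 = 0, travel: 600 + 100 = 700. Balances: travel=700, savings=0
Event 2 (withdraw 200 from savings): savings: 0 - 200 = -200. Balances: travel=700, savings=-200
Event 3 (transfer 50 savings -> travel): savings: -200 - 50 = -250, travel: 700 + 50 = 750. Balances: travel=750, savings=-250
Event 4 (transfer 50 savings -> travel): savings: -250 - 50 = -300, travel: 750 + 50 = 800. Balances: travel=800, savings=-300
Event 5 (withdraw 100 from savings): savings: -300 - 100 = -400. Balances: travel=800, savings=-400
Event 6 (transfer 250 travel -> savings): travel: 800 - 250 = 550, savings: -400 + 250 = -150. Balances: travel=550, savings=-150
Event 7 (deposit 150 to travel): travel: 550 + 150 = 700. Balances: travel=700, savings=-150
Event 8 (transfer 150 savings -> travel): savings: -150 - 150 = -300, travel: 700 + 150 = 850. Balances: travel=850, savings=-300
Event 9 (deposit 400 to savings): savings: -300 + 400 = 100. Balances: travel=850, savings=100
Event 10 (withdraw 150 from savings): savings: 100 - 150 = -50. Balances: travel=850, savings=-50

Final balance of savings: -50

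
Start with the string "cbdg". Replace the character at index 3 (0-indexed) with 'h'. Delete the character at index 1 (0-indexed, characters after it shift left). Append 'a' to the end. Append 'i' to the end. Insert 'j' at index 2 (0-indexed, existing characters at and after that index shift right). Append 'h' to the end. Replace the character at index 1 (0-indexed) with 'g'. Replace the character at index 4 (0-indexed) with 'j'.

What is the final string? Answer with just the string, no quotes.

Answer: cgjhjih

Derivation:
Applying each edit step by step:
Start: "cbdg"
Op 1 (replace idx 3: 'g' -> 'h'): "cbdg" -> "cbdh"
Op 2 (delete idx 1 = 'b'): "cbdh" -> "cdh"
Op 3 (append 'a'): "cdh" -> "cdha"
Op 4 (append 'i'): "cdha" -> "cdhai"
Op 5 (insert 'j' at idx 2): "cdhai" -> "cdjhai"
Op 6 (append 'h'): "cdjhai" -> "cdjhaih"
Op 7 (replace idx 1: 'd' -> 'g'): "cdjhaih" -> "cgjhaih"
Op 8 (replace idx 4: 'a' -> 'j'): "cgjhaih" -> "cgjhjih"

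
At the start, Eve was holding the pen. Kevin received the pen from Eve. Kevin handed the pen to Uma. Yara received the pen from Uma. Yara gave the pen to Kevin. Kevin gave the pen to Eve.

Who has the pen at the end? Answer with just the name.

Answer: Eve

Derivation:
Tracking the pen through each event:
Start: Eve has the pen.
After event 1: Kevin has the pen.
After event 2: Uma has the pen.
After event 3: Yara has the pen.
After event 4: Kevin has the pen.
After event 5: Eve has the pen.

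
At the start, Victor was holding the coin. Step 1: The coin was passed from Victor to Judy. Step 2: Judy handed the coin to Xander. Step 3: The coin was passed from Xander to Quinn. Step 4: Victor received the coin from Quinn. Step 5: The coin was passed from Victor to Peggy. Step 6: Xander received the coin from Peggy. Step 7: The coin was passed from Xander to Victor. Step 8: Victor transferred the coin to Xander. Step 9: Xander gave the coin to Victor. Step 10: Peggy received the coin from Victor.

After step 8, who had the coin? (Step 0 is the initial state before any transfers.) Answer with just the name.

Tracking the coin holder through step 8:
After step 0 (start): Victor
After step 1: Judy
After step 2: Xander
After step 3: Quinn
After step 4: Victor
After step 5: Peggy
After step 6: Xander
After step 7: Victor
After step 8: Xander

At step 8, the holder is Xander.

Answer: Xander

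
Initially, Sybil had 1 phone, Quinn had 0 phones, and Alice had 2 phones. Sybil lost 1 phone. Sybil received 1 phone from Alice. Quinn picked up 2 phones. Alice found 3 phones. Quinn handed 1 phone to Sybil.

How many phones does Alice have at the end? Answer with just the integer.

Answer: 4

Derivation:
Tracking counts step by step:
Start: Sybil=1, Quinn=0, Alice=2
Event 1 (Sybil -1): Sybil: 1 -> 0. State: Sybil=0, Quinn=0, Alice=2
Event 2 (Alice -> Sybil, 1): Alice: 2 -> 1, Sybil: 0 -> 1. State: Sybil=1, Quinn=0, Alice=1
Event 3 (Quinn +2): Quinn: 0 -> 2. State: Sybil=1, Quinn=2, Alice=1
Event 4 (Alice +3): Alice: 1 -> 4. State: Sybil=1, Quinn=2, Alice=4
Event 5 (Quinn -> Sybil, 1): Quinn: 2 -> 1, Sybil: 1 -> 2. State: Sybil=2, Quinn=1, Alice=4

Alice's final count: 4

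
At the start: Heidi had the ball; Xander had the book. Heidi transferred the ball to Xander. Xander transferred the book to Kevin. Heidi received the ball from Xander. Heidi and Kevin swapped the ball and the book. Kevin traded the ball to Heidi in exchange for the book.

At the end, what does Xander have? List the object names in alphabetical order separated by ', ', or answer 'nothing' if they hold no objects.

Tracking all object holders:
Start: ball:Heidi, book:Xander
Event 1 (give ball: Heidi -> Xander). State: ball:Xander, book:Xander
Event 2 (give book: Xander -> Kevin). State: ball:Xander, book:Kevin
Event 3 (give ball: Xander -> Heidi). State: ball:Heidi, book:Kevin
Event 4 (swap ball<->book: now ball:Kevin, book:Heidi). State: ball:Kevin, book:Heidi
Event 5 (swap ball<->book: now ball:Heidi, book:Kevin). State: ball:Heidi, book:Kevin

Final state: ball:Heidi, book:Kevin
Xander holds: (nothing).

Answer: nothing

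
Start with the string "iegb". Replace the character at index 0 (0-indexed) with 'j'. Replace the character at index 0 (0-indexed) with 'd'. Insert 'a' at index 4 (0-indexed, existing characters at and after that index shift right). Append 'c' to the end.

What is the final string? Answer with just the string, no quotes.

Applying each edit step by step:
Start: "iegb"
Op 1 (replace idx 0: 'i' -> 'j'): "iegb" -> "jegb"
Op 2 (replace idx 0: 'j' -> 'd'): "jegb" -> "degb"
Op 3 (insert 'a' at idx 4): "degb" -> "degba"
Op 4 (append 'c'): "degba" -> "degbac"

Answer: degbac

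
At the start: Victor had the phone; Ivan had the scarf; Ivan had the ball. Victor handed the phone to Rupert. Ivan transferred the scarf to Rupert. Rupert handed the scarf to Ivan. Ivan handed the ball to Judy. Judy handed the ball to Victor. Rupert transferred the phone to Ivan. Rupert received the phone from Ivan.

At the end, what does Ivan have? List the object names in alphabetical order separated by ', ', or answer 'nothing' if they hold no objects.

Answer: scarf

Derivation:
Tracking all object holders:
Start: phone:Victor, scarf:Ivan, ball:Ivan
Event 1 (give phone: Victor -> Rupert). State: phone:Rupert, scarf:Ivan, ball:Ivan
Event 2 (give scarf: Ivan -> Rupert). State: phone:Rupert, scarf:Rupert, ball:Ivan
Event 3 (give scarf: Rupert -> Ivan). State: phone:Rupert, scarf:Ivan, ball:Ivan
Event 4 (give ball: Ivan -> Judy). State: phone:Rupert, scarf:Ivan, ball:Judy
Event 5 (give ball: Judy -> Victor). State: phone:Rupert, scarf:Ivan, ball:Victor
Event 6 (give phone: Rupert -> Ivan). State: phone:Ivan, scarf:Ivan, ball:Victor
Event 7 (give phone: Ivan -> Rupert). State: phone:Rupert, scarf:Ivan, ball:Victor

Final state: phone:Rupert, scarf:Ivan, ball:Victor
Ivan holds: scarf.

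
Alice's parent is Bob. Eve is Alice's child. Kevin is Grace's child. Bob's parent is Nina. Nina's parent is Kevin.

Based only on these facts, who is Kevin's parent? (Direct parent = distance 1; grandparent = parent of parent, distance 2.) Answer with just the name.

Reconstructing the parent chain from the given facts:
  Grace -> Kevin -> Nina -> Bob -> Alice -> Eve
(each arrow means 'parent of the next')
Positions in the chain (0 = top):
  position of Grace: 0
  position of Kevin: 1
  position of Nina: 2
  position of Bob: 3
  position of Alice: 4
  position of Eve: 5

Kevin is at position 1; the parent is 1 step up the chain, i.e. position 0: Grace.

Answer: Grace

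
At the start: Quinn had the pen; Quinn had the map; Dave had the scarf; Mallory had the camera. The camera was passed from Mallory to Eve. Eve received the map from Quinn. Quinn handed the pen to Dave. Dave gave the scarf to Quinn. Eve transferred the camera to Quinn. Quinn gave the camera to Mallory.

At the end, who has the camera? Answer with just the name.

Answer: Mallory

Derivation:
Tracking all object holders:
Start: pen:Quinn, map:Quinn, scarf:Dave, camera:Mallory
Event 1 (give camera: Mallory -> Eve). State: pen:Quinn, map:Quinn, scarf:Dave, camera:Eve
Event 2 (give map: Quinn -> Eve). State: pen:Quinn, map:Eve, scarf:Dave, camera:Eve
Event 3 (give pen: Quinn -> Dave). State: pen:Dave, map:Eve, scarf:Dave, camera:Eve
Event 4 (give scarf: Dave -> Quinn). State: pen:Dave, map:Eve, scarf:Quinn, camera:Eve
Event 5 (give camera: Eve -> Quinn). State: pen:Dave, map:Eve, scarf:Quinn, camera:Quinn
Event 6 (give camera: Quinn -> Mallory). State: pen:Dave, map:Eve, scarf:Quinn, camera:Mallory

Final state: pen:Dave, map:Eve, scarf:Quinn, camera:Mallory
The camera is held by Mallory.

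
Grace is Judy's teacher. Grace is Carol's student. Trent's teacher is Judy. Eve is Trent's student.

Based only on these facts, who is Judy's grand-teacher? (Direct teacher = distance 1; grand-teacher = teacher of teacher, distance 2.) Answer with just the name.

Answer: Carol

Derivation:
Reconstructing the teacher chain from the given facts:
  Carol -> Grace -> Judy -> Trent -> Eve
(each arrow means 'teacher of the next')
Positions in the chain (0 = top):
  position of Carol: 0
  position of Grace: 1
  position of Judy: 2
  position of Trent: 3
  position of Eve: 4

Judy is at position 2; the grand-teacher is 2 steps up the chain, i.e. position 0: Carol.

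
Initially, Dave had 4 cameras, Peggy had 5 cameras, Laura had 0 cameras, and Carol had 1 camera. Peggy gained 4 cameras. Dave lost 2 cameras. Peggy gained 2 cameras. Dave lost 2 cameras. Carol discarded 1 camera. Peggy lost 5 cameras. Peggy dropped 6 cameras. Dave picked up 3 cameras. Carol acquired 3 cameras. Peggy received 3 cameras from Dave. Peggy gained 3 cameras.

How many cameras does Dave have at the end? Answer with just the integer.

Answer: 0

Derivation:
Tracking counts step by step:
Start: Dave=4, Peggy=5, Laura=0, Carol=1
Event 1 (Peggy +4): Peggy: 5 -> 9. State: Dave=4, Peggy=9, Laura=0, Carol=1
Event 2 (Dave -2): Dave: 4 -> 2. State: Dave=2, Peggy=9, Laura=0, Carol=1
Event 3 (Peggy +2): Peggy: 9 -> 11. State: Dave=2, Peggy=11, Laura=0, Carol=1
Event 4 (Dave -2): Dave: 2 -> 0. State: Dave=0, Peggy=11, Laura=0, Carol=1
Event 5 (Carol -1): Carol: 1 -> 0. State: Dave=0, Peggy=11, Laura=0, Carol=0
Event 6 (Peggy -5): Peggy: 11 -> 6. State: Dave=0, Peggy=6, Laura=0, Carol=0
Event 7 (Peggy -6): Peggy: 6 -> 0. State: Dave=0, Peggy=0, Laura=0, Carol=0
Event 8 (Dave +3): Dave: 0 -> 3. State: Dave=3, Peggy=0, Laura=0, Carol=0
Event 9 (Carol +3): Carol: 0 -> 3. State: Dave=3, Peggy=0, Laura=0, Carol=3
Event 10 (Dave -> Peggy, 3): Dave: 3 -> 0, Peggy: 0 -> 3. State: Dave=0, Peggy=3, Laura=0, Carol=3
Event 11 (Peggy +3): Peggy: 3 -> 6. State: Dave=0, Peggy=6, Laura=0, Carol=3

Dave's final count: 0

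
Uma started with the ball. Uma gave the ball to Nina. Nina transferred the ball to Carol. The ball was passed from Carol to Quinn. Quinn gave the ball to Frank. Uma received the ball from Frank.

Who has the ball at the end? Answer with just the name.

Tracking the ball through each event:
Start: Uma has the ball.
After event 1: Nina has the ball.
After event 2: Carol has the ball.
After event 3: Quinn has the ball.
After event 4: Frank has the ball.
After event 5: Uma has the ball.

Answer: Uma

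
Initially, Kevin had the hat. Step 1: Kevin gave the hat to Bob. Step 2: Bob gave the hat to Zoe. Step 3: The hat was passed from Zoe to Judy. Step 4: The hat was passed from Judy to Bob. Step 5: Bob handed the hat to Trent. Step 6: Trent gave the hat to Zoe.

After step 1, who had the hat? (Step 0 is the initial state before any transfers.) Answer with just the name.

Answer: Bob

Derivation:
Tracking the hat holder through step 1:
After step 0 (start): Kevin
After step 1: Bob

At step 1, the holder is Bob.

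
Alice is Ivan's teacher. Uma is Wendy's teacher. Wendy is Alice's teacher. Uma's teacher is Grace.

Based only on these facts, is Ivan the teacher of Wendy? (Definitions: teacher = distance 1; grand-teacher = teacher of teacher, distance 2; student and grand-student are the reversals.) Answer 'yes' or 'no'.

Answer: no

Derivation:
Reconstructing the teacher chain from the given facts:
  Grace -> Uma -> Wendy -> Alice -> Ivan
(each arrow means 'teacher of the next')
Positions in the chain (0 = top):
  position of Grace: 0
  position of Uma: 1
  position of Wendy: 2
  position of Alice: 3
  position of Ivan: 4

Ivan is at position 4, Wendy is at position 2; signed distance (j - i) = -2.
'teacher' requires j - i = 1. Actual distance is -2, so the relation does NOT hold.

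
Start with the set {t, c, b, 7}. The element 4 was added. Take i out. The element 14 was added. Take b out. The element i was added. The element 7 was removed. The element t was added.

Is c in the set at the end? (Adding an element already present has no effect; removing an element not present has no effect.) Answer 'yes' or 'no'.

Answer: yes

Derivation:
Tracking the set through each operation:
Start: {7, b, c, t}
Event 1 (add 4): added. Set: {4, 7, b, c, t}
Event 2 (remove i): not present, no change. Set: {4, 7, b, c, t}
Event 3 (add 14): added. Set: {14, 4, 7, b, c, t}
Event 4 (remove b): removed. Set: {14, 4, 7, c, t}
Event 5 (add i): added. Set: {14, 4, 7, c, i, t}
Event 6 (remove 7): removed. Set: {14, 4, c, i, t}
Event 7 (add t): already present, no change. Set: {14, 4, c, i, t}

Final set: {14, 4, c, i, t} (size 5)
c is in the final set.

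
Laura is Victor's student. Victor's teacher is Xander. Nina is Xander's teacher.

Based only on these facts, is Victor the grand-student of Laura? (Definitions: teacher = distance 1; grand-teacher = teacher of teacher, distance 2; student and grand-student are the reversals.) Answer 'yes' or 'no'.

Answer: no

Derivation:
Reconstructing the teacher chain from the given facts:
  Nina -> Xander -> Victor -> Laura
(each arrow means 'teacher of the next')
Positions in the chain (0 = top):
  position of Nina: 0
  position of Xander: 1
  position of Victor: 2
  position of Laura: 3

Victor is at position 2, Laura is at position 3; signed distance (j - i) = 1.
'grand-student' requires j - i = -2. Actual distance is 1, so the relation does NOT hold.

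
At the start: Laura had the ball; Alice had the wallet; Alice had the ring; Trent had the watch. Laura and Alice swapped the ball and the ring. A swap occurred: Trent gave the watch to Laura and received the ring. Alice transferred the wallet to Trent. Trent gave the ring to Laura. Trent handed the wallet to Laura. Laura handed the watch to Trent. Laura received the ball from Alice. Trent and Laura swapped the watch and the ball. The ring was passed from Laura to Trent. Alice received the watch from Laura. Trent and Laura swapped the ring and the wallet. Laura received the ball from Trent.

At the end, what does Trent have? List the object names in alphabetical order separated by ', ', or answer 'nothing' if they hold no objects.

Tracking all object holders:
Start: ball:Laura, wallet:Alice, ring:Alice, watch:Trent
Event 1 (swap ball<->ring: now ball:Alice, ring:Laura). State: ball:Alice, wallet:Alice, ring:Laura, watch:Trent
Event 2 (swap watch<->ring: now watch:Laura, ring:Trent). State: ball:Alice, wallet:Alice, ring:Trent, watch:Laura
Event 3 (give wallet: Alice -> Trent). State: ball:Alice, wallet:Trent, ring:Trent, watch:Laura
Event 4 (give ring: Trent -> Laura). State: ball:Alice, wallet:Trent, ring:Laura, watch:Laura
Event 5 (give wallet: Trent -> Laura). State: ball:Alice, wallet:Laura, ring:Laura, watch:Laura
Event 6 (give watch: Laura -> Trent). State: ball:Alice, wallet:Laura, ring:Laura, watch:Trent
Event 7 (give ball: Alice -> Laura). State: ball:Laura, wallet:Laura, ring:Laura, watch:Trent
Event 8 (swap watch<->ball: now watch:Laura, ball:Trent). State: ball:Trent, wallet:Laura, ring:Laura, watch:Laura
Event 9 (give ring: Laura -> Trent). State: ball:Trent, wallet:Laura, ring:Trent, watch:Laura
Event 10 (give watch: Laura -> Alice). State: ball:Trent, wallet:Laura, ring:Trent, watch:Alice
Event 11 (swap ring<->wallet: now ring:Laura, wallet:Trent). State: ball:Trent, wallet:Trent, ring:Laura, watch:Alice
Event 12 (give ball: Trent -> Laura). State: ball:Laura, wallet:Trent, ring:Laura, watch:Alice

Final state: ball:Laura, wallet:Trent, ring:Laura, watch:Alice
Trent holds: wallet.

Answer: wallet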